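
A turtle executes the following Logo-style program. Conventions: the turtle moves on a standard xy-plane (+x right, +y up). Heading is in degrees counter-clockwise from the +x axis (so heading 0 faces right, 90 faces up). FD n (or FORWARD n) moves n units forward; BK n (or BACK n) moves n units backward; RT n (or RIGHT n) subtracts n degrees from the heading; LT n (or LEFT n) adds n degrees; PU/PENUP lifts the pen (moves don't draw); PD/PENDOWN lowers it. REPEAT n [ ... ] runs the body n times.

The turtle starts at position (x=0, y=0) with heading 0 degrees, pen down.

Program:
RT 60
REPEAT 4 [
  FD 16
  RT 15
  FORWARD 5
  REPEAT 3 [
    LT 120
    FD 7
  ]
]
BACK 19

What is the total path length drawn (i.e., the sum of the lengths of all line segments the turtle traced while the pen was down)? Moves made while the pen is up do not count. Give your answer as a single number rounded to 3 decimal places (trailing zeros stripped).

Answer: 187

Derivation:
Executing turtle program step by step:
Start: pos=(0,0), heading=0, pen down
RT 60: heading 0 -> 300
REPEAT 4 [
  -- iteration 1/4 --
  FD 16: (0,0) -> (8,-13.856) [heading=300, draw]
  RT 15: heading 300 -> 285
  FD 5: (8,-13.856) -> (9.294,-18.686) [heading=285, draw]
  REPEAT 3 [
    -- iteration 1/3 --
    LT 120: heading 285 -> 45
    FD 7: (9.294,-18.686) -> (14.244,-13.736) [heading=45, draw]
    -- iteration 2/3 --
    LT 120: heading 45 -> 165
    FD 7: (14.244,-13.736) -> (7.482,-11.925) [heading=165, draw]
    -- iteration 3/3 --
    LT 120: heading 165 -> 285
    FD 7: (7.482,-11.925) -> (9.294,-18.686) [heading=285, draw]
  ]
  -- iteration 2/4 --
  FD 16: (9.294,-18.686) -> (13.435,-34.141) [heading=285, draw]
  RT 15: heading 285 -> 270
  FD 5: (13.435,-34.141) -> (13.435,-39.141) [heading=270, draw]
  REPEAT 3 [
    -- iteration 1/3 --
    LT 120: heading 270 -> 30
    FD 7: (13.435,-39.141) -> (19.497,-35.641) [heading=30, draw]
    -- iteration 2/3 --
    LT 120: heading 30 -> 150
    FD 7: (19.497,-35.641) -> (13.435,-32.141) [heading=150, draw]
    -- iteration 3/3 --
    LT 120: heading 150 -> 270
    FD 7: (13.435,-32.141) -> (13.435,-39.141) [heading=270, draw]
  ]
  -- iteration 3/4 --
  FD 16: (13.435,-39.141) -> (13.435,-55.141) [heading=270, draw]
  RT 15: heading 270 -> 255
  FD 5: (13.435,-55.141) -> (12.141,-59.97) [heading=255, draw]
  REPEAT 3 [
    -- iteration 1/3 --
    LT 120: heading 255 -> 15
    FD 7: (12.141,-59.97) -> (18.903,-58.159) [heading=15, draw]
    -- iteration 2/3 --
    LT 120: heading 15 -> 135
    FD 7: (18.903,-58.159) -> (13.953,-53.209) [heading=135, draw]
    -- iteration 3/3 --
    LT 120: heading 135 -> 255
    FD 7: (13.953,-53.209) -> (12.141,-59.97) [heading=255, draw]
  ]
  -- iteration 4/4 --
  FD 16: (12.141,-59.97) -> (8,-75.425) [heading=255, draw]
  RT 15: heading 255 -> 240
  FD 5: (8,-75.425) -> (5.5,-79.755) [heading=240, draw]
  REPEAT 3 [
    -- iteration 1/3 --
    LT 120: heading 240 -> 0
    FD 7: (5.5,-79.755) -> (12.5,-79.755) [heading=0, draw]
    -- iteration 2/3 --
    LT 120: heading 0 -> 120
    FD 7: (12.5,-79.755) -> (9,-73.693) [heading=120, draw]
    -- iteration 3/3 --
    LT 120: heading 120 -> 240
    FD 7: (9,-73.693) -> (5.5,-79.755) [heading=240, draw]
  ]
]
BK 19: (5.5,-79.755) -> (15,-63.301) [heading=240, draw]
Final: pos=(15,-63.301), heading=240, 21 segment(s) drawn

Segment lengths:
  seg 1: (0,0) -> (8,-13.856), length = 16
  seg 2: (8,-13.856) -> (9.294,-18.686), length = 5
  seg 3: (9.294,-18.686) -> (14.244,-13.736), length = 7
  seg 4: (14.244,-13.736) -> (7.482,-11.925), length = 7
  seg 5: (7.482,-11.925) -> (9.294,-18.686), length = 7
  seg 6: (9.294,-18.686) -> (13.435,-34.141), length = 16
  seg 7: (13.435,-34.141) -> (13.435,-39.141), length = 5
  seg 8: (13.435,-39.141) -> (19.497,-35.641), length = 7
  seg 9: (19.497,-35.641) -> (13.435,-32.141), length = 7
  seg 10: (13.435,-32.141) -> (13.435,-39.141), length = 7
  seg 11: (13.435,-39.141) -> (13.435,-55.141), length = 16
  seg 12: (13.435,-55.141) -> (12.141,-59.97), length = 5
  seg 13: (12.141,-59.97) -> (18.903,-58.159), length = 7
  seg 14: (18.903,-58.159) -> (13.953,-53.209), length = 7
  seg 15: (13.953,-53.209) -> (12.141,-59.97), length = 7
  seg 16: (12.141,-59.97) -> (8,-75.425), length = 16
  seg 17: (8,-75.425) -> (5.5,-79.755), length = 5
  seg 18: (5.5,-79.755) -> (12.5,-79.755), length = 7
  seg 19: (12.5,-79.755) -> (9,-73.693), length = 7
  seg 20: (9,-73.693) -> (5.5,-79.755), length = 7
  seg 21: (5.5,-79.755) -> (15,-63.301), length = 19
Total = 187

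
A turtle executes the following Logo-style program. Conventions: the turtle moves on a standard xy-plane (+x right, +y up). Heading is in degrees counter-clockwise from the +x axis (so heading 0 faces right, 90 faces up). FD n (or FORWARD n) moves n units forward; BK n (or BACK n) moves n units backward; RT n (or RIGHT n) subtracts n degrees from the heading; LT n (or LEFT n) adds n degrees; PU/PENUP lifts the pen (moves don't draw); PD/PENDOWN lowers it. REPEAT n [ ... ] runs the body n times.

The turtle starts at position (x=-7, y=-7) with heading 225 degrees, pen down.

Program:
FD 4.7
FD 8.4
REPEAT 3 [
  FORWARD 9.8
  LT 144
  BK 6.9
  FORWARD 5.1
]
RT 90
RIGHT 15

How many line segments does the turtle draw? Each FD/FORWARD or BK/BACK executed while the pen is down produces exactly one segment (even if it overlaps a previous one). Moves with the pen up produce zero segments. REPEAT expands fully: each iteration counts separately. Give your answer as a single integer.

Executing turtle program step by step:
Start: pos=(-7,-7), heading=225, pen down
FD 4.7: (-7,-7) -> (-10.323,-10.323) [heading=225, draw]
FD 8.4: (-10.323,-10.323) -> (-16.263,-16.263) [heading=225, draw]
REPEAT 3 [
  -- iteration 1/3 --
  FD 9.8: (-16.263,-16.263) -> (-23.193,-23.193) [heading=225, draw]
  LT 144: heading 225 -> 9
  BK 6.9: (-23.193,-23.193) -> (-30.008,-24.272) [heading=9, draw]
  FD 5.1: (-30.008,-24.272) -> (-24.971,-23.474) [heading=9, draw]
  -- iteration 2/3 --
  FD 9.8: (-24.971,-23.474) -> (-15.291,-21.941) [heading=9, draw]
  LT 144: heading 9 -> 153
  BK 6.9: (-15.291,-21.941) -> (-9.143,-25.074) [heading=153, draw]
  FD 5.1: (-9.143,-25.074) -> (-13.687,-22.758) [heading=153, draw]
  -- iteration 3/3 --
  FD 9.8: (-13.687,-22.758) -> (-22.419,-18.309) [heading=153, draw]
  LT 144: heading 153 -> 297
  BK 6.9: (-22.419,-18.309) -> (-25.552,-12.161) [heading=297, draw]
  FD 5.1: (-25.552,-12.161) -> (-23.236,-16.706) [heading=297, draw]
]
RT 90: heading 297 -> 207
RT 15: heading 207 -> 192
Final: pos=(-23.236,-16.706), heading=192, 11 segment(s) drawn
Segments drawn: 11

Answer: 11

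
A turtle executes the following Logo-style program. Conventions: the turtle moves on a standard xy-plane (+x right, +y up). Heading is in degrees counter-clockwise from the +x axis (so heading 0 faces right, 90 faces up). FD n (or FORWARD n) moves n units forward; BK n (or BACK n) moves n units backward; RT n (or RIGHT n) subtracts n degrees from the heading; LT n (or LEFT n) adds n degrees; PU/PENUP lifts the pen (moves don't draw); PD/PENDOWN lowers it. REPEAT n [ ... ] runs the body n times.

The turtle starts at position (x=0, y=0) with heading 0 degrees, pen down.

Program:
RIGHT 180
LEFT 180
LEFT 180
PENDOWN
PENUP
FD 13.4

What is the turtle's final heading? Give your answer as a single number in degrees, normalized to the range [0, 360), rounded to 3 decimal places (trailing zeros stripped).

Answer: 180

Derivation:
Executing turtle program step by step:
Start: pos=(0,0), heading=0, pen down
RT 180: heading 0 -> 180
LT 180: heading 180 -> 0
LT 180: heading 0 -> 180
PD: pen down
PU: pen up
FD 13.4: (0,0) -> (-13.4,0) [heading=180, move]
Final: pos=(-13.4,0), heading=180, 0 segment(s) drawn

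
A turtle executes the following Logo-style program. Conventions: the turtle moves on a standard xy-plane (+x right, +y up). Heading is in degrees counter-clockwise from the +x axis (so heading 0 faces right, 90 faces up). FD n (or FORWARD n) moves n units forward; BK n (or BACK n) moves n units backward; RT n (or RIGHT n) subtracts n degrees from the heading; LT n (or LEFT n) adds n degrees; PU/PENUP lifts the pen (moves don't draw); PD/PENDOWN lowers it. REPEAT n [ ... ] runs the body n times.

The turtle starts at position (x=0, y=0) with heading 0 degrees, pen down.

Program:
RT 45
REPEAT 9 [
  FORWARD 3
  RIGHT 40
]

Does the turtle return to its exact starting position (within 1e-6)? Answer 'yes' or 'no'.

Answer: yes

Derivation:
Executing turtle program step by step:
Start: pos=(0,0), heading=0, pen down
RT 45: heading 0 -> 315
REPEAT 9 [
  -- iteration 1/9 --
  FD 3: (0,0) -> (2.121,-2.121) [heading=315, draw]
  RT 40: heading 315 -> 275
  -- iteration 2/9 --
  FD 3: (2.121,-2.121) -> (2.383,-5.11) [heading=275, draw]
  RT 40: heading 275 -> 235
  -- iteration 3/9 --
  FD 3: (2.383,-5.11) -> (0.662,-7.567) [heading=235, draw]
  RT 40: heading 235 -> 195
  -- iteration 4/9 --
  FD 3: (0.662,-7.567) -> (-2.236,-8.344) [heading=195, draw]
  RT 40: heading 195 -> 155
  -- iteration 5/9 --
  FD 3: (-2.236,-8.344) -> (-4.955,-7.076) [heading=155, draw]
  RT 40: heading 155 -> 115
  -- iteration 6/9 --
  FD 3: (-4.955,-7.076) -> (-6.222,-4.357) [heading=115, draw]
  RT 40: heading 115 -> 75
  -- iteration 7/9 --
  FD 3: (-6.222,-4.357) -> (-5.446,-1.459) [heading=75, draw]
  RT 40: heading 75 -> 35
  -- iteration 8/9 --
  FD 3: (-5.446,-1.459) -> (-2.989,0.261) [heading=35, draw]
  RT 40: heading 35 -> 355
  -- iteration 9/9 --
  FD 3: (-2.989,0.261) -> (0,0) [heading=355, draw]
  RT 40: heading 355 -> 315
]
Final: pos=(0,0), heading=315, 9 segment(s) drawn

Start position: (0, 0)
Final position: (0, 0)
Distance = 0; < 1e-6 -> CLOSED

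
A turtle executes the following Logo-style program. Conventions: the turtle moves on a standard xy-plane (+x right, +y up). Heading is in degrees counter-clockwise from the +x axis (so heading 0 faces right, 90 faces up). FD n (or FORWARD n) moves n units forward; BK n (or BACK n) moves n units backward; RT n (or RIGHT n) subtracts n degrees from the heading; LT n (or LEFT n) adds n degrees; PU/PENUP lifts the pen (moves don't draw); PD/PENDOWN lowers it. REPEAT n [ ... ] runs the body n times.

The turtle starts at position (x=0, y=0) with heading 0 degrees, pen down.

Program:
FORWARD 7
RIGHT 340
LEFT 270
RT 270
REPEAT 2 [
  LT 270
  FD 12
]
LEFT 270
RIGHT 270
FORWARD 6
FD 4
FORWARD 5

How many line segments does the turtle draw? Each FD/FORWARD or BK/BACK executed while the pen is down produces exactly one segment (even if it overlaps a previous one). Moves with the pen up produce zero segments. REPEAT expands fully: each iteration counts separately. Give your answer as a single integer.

Executing turtle program step by step:
Start: pos=(0,0), heading=0, pen down
FD 7: (0,0) -> (7,0) [heading=0, draw]
RT 340: heading 0 -> 20
LT 270: heading 20 -> 290
RT 270: heading 290 -> 20
REPEAT 2 [
  -- iteration 1/2 --
  LT 270: heading 20 -> 290
  FD 12: (7,0) -> (11.104,-11.276) [heading=290, draw]
  -- iteration 2/2 --
  LT 270: heading 290 -> 200
  FD 12: (11.104,-11.276) -> (-0.172,-15.381) [heading=200, draw]
]
LT 270: heading 200 -> 110
RT 270: heading 110 -> 200
FD 6: (-0.172,-15.381) -> (-5.81,-17.433) [heading=200, draw]
FD 4: (-5.81,-17.433) -> (-9.569,-18.801) [heading=200, draw]
FD 5: (-9.569,-18.801) -> (-14.267,-20.511) [heading=200, draw]
Final: pos=(-14.267,-20.511), heading=200, 6 segment(s) drawn
Segments drawn: 6

Answer: 6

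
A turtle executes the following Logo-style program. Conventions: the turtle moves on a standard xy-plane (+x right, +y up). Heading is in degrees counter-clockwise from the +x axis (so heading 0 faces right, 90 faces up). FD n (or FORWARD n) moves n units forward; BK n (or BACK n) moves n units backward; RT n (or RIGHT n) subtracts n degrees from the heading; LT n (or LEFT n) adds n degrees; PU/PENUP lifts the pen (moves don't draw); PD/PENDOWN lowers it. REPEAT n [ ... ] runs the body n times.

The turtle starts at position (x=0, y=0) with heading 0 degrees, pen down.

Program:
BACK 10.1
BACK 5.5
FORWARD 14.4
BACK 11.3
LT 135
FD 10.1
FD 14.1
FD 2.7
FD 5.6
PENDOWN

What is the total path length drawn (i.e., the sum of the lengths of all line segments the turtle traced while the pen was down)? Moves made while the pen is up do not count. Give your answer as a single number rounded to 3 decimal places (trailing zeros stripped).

Answer: 73.8

Derivation:
Executing turtle program step by step:
Start: pos=(0,0), heading=0, pen down
BK 10.1: (0,0) -> (-10.1,0) [heading=0, draw]
BK 5.5: (-10.1,0) -> (-15.6,0) [heading=0, draw]
FD 14.4: (-15.6,0) -> (-1.2,0) [heading=0, draw]
BK 11.3: (-1.2,0) -> (-12.5,0) [heading=0, draw]
LT 135: heading 0 -> 135
FD 10.1: (-12.5,0) -> (-19.642,7.142) [heading=135, draw]
FD 14.1: (-19.642,7.142) -> (-29.612,17.112) [heading=135, draw]
FD 2.7: (-29.612,17.112) -> (-31.521,19.021) [heading=135, draw]
FD 5.6: (-31.521,19.021) -> (-35.481,22.981) [heading=135, draw]
PD: pen down
Final: pos=(-35.481,22.981), heading=135, 8 segment(s) drawn

Segment lengths:
  seg 1: (0,0) -> (-10.1,0), length = 10.1
  seg 2: (-10.1,0) -> (-15.6,0), length = 5.5
  seg 3: (-15.6,0) -> (-1.2,0), length = 14.4
  seg 4: (-1.2,0) -> (-12.5,0), length = 11.3
  seg 5: (-12.5,0) -> (-19.642,7.142), length = 10.1
  seg 6: (-19.642,7.142) -> (-29.612,17.112), length = 14.1
  seg 7: (-29.612,17.112) -> (-31.521,19.021), length = 2.7
  seg 8: (-31.521,19.021) -> (-35.481,22.981), length = 5.6
Total = 73.8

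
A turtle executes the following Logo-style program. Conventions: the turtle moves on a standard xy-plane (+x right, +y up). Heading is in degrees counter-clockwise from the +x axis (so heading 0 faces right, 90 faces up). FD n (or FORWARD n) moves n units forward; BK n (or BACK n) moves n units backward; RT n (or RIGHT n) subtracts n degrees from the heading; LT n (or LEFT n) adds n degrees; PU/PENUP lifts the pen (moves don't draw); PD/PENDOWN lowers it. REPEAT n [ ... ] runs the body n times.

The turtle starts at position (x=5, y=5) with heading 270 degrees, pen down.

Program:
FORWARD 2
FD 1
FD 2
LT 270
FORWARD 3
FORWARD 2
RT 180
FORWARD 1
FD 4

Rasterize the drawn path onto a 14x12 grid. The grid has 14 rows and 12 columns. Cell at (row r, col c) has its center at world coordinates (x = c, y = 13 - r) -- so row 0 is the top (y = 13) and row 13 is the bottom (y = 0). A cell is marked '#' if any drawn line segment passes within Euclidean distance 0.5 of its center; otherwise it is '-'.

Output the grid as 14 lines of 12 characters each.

Answer: ------------
------------
------------
------------
------------
------------
------------
------------
-----#------
-----#------
-----#------
-----#------
-----#------
######------

Derivation:
Segment 0: (5,5) -> (5,3)
Segment 1: (5,3) -> (5,2)
Segment 2: (5,2) -> (5,0)
Segment 3: (5,0) -> (2,0)
Segment 4: (2,0) -> (0,0)
Segment 5: (0,0) -> (1,0)
Segment 6: (1,0) -> (5,0)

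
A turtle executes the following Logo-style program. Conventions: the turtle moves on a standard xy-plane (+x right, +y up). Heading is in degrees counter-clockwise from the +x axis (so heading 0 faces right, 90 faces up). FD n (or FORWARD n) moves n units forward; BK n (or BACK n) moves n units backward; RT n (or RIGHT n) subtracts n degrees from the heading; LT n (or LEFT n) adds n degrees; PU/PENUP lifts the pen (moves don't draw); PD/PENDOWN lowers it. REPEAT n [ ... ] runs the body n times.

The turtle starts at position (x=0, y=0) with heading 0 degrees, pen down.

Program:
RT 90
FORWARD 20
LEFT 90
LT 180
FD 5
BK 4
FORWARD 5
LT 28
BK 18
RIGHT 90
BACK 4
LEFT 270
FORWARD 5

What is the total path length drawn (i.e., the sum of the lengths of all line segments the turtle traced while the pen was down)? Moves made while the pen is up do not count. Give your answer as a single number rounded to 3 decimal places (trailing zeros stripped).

Executing turtle program step by step:
Start: pos=(0,0), heading=0, pen down
RT 90: heading 0 -> 270
FD 20: (0,0) -> (0,-20) [heading=270, draw]
LT 90: heading 270 -> 0
LT 180: heading 0 -> 180
FD 5: (0,-20) -> (-5,-20) [heading=180, draw]
BK 4: (-5,-20) -> (-1,-20) [heading=180, draw]
FD 5: (-1,-20) -> (-6,-20) [heading=180, draw]
LT 28: heading 180 -> 208
BK 18: (-6,-20) -> (9.893,-11.55) [heading=208, draw]
RT 90: heading 208 -> 118
BK 4: (9.893,-11.55) -> (11.771,-15.081) [heading=118, draw]
LT 270: heading 118 -> 28
FD 5: (11.771,-15.081) -> (16.186,-12.734) [heading=28, draw]
Final: pos=(16.186,-12.734), heading=28, 7 segment(s) drawn

Segment lengths:
  seg 1: (0,0) -> (0,-20), length = 20
  seg 2: (0,-20) -> (-5,-20), length = 5
  seg 3: (-5,-20) -> (-1,-20), length = 4
  seg 4: (-1,-20) -> (-6,-20), length = 5
  seg 5: (-6,-20) -> (9.893,-11.55), length = 18
  seg 6: (9.893,-11.55) -> (11.771,-15.081), length = 4
  seg 7: (11.771,-15.081) -> (16.186,-12.734), length = 5
Total = 61

Answer: 61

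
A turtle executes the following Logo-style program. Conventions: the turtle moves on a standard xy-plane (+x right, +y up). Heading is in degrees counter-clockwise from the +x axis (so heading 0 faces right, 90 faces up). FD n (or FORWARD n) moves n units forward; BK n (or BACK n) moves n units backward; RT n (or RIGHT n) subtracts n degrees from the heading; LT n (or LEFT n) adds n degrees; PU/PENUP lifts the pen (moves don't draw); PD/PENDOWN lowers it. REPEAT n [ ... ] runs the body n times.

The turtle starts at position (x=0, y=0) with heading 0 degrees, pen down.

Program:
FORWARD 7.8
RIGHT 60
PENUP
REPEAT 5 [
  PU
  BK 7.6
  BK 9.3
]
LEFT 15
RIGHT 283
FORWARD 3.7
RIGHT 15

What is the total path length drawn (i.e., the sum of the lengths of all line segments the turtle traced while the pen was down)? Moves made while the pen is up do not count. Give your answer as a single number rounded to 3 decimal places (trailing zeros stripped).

Answer: 7.8

Derivation:
Executing turtle program step by step:
Start: pos=(0,0), heading=0, pen down
FD 7.8: (0,0) -> (7.8,0) [heading=0, draw]
RT 60: heading 0 -> 300
PU: pen up
REPEAT 5 [
  -- iteration 1/5 --
  PU: pen up
  BK 7.6: (7.8,0) -> (4,6.582) [heading=300, move]
  BK 9.3: (4,6.582) -> (-0.65,14.636) [heading=300, move]
  -- iteration 2/5 --
  PU: pen up
  BK 7.6: (-0.65,14.636) -> (-4.45,21.218) [heading=300, move]
  BK 9.3: (-4.45,21.218) -> (-9.1,29.272) [heading=300, move]
  -- iteration 3/5 --
  PU: pen up
  BK 7.6: (-9.1,29.272) -> (-12.9,35.853) [heading=300, move]
  BK 9.3: (-12.9,35.853) -> (-17.55,43.907) [heading=300, move]
  -- iteration 4/5 --
  PU: pen up
  BK 7.6: (-17.55,43.907) -> (-21.35,50.489) [heading=300, move]
  BK 9.3: (-21.35,50.489) -> (-26,58.543) [heading=300, move]
  -- iteration 5/5 --
  PU: pen up
  BK 7.6: (-26,58.543) -> (-29.8,65.125) [heading=300, move]
  BK 9.3: (-29.8,65.125) -> (-34.45,73.179) [heading=300, move]
]
LT 15: heading 300 -> 315
RT 283: heading 315 -> 32
FD 3.7: (-34.45,73.179) -> (-31.312,75.14) [heading=32, move]
RT 15: heading 32 -> 17
Final: pos=(-31.312,75.14), heading=17, 1 segment(s) drawn

Segment lengths:
  seg 1: (0,0) -> (7.8,0), length = 7.8
Total = 7.8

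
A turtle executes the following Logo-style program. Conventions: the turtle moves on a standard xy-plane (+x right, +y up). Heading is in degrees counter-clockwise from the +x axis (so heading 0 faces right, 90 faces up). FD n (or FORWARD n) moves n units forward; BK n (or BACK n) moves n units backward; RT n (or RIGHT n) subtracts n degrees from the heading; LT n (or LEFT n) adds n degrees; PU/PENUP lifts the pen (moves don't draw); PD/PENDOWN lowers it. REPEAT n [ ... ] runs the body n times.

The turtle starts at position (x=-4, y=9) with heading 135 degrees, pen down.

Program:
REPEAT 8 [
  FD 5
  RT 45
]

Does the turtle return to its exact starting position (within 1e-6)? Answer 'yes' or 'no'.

Answer: yes

Derivation:
Executing turtle program step by step:
Start: pos=(-4,9), heading=135, pen down
REPEAT 8 [
  -- iteration 1/8 --
  FD 5: (-4,9) -> (-7.536,12.536) [heading=135, draw]
  RT 45: heading 135 -> 90
  -- iteration 2/8 --
  FD 5: (-7.536,12.536) -> (-7.536,17.536) [heading=90, draw]
  RT 45: heading 90 -> 45
  -- iteration 3/8 --
  FD 5: (-7.536,17.536) -> (-4,21.071) [heading=45, draw]
  RT 45: heading 45 -> 0
  -- iteration 4/8 --
  FD 5: (-4,21.071) -> (1,21.071) [heading=0, draw]
  RT 45: heading 0 -> 315
  -- iteration 5/8 --
  FD 5: (1,21.071) -> (4.536,17.536) [heading=315, draw]
  RT 45: heading 315 -> 270
  -- iteration 6/8 --
  FD 5: (4.536,17.536) -> (4.536,12.536) [heading=270, draw]
  RT 45: heading 270 -> 225
  -- iteration 7/8 --
  FD 5: (4.536,12.536) -> (1,9) [heading=225, draw]
  RT 45: heading 225 -> 180
  -- iteration 8/8 --
  FD 5: (1,9) -> (-4,9) [heading=180, draw]
  RT 45: heading 180 -> 135
]
Final: pos=(-4,9), heading=135, 8 segment(s) drawn

Start position: (-4, 9)
Final position: (-4, 9)
Distance = 0; < 1e-6 -> CLOSED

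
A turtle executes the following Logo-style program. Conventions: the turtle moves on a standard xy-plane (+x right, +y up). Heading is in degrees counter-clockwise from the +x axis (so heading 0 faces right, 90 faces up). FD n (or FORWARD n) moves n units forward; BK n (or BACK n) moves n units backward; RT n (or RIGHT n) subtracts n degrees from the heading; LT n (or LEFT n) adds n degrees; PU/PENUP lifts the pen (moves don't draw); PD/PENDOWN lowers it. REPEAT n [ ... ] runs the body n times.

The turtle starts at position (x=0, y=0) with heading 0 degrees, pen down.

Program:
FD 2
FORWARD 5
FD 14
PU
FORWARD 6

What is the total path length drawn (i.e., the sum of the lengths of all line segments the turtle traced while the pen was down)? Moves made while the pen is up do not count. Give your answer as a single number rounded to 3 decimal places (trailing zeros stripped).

Executing turtle program step by step:
Start: pos=(0,0), heading=0, pen down
FD 2: (0,0) -> (2,0) [heading=0, draw]
FD 5: (2,0) -> (7,0) [heading=0, draw]
FD 14: (7,0) -> (21,0) [heading=0, draw]
PU: pen up
FD 6: (21,0) -> (27,0) [heading=0, move]
Final: pos=(27,0), heading=0, 3 segment(s) drawn

Segment lengths:
  seg 1: (0,0) -> (2,0), length = 2
  seg 2: (2,0) -> (7,0), length = 5
  seg 3: (7,0) -> (21,0), length = 14
Total = 21

Answer: 21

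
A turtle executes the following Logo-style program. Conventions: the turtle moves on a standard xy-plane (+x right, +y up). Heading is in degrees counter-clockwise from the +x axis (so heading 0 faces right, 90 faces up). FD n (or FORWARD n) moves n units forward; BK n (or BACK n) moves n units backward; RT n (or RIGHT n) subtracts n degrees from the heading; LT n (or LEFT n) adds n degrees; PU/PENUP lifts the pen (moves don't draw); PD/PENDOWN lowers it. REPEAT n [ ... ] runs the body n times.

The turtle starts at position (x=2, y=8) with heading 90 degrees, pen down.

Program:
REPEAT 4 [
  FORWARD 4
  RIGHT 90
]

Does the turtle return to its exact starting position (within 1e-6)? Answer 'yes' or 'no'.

Executing turtle program step by step:
Start: pos=(2,8), heading=90, pen down
REPEAT 4 [
  -- iteration 1/4 --
  FD 4: (2,8) -> (2,12) [heading=90, draw]
  RT 90: heading 90 -> 0
  -- iteration 2/4 --
  FD 4: (2,12) -> (6,12) [heading=0, draw]
  RT 90: heading 0 -> 270
  -- iteration 3/4 --
  FD 4: (6,12) -> (6,8) [heading=270, draw]
  RT 90: heading 270 -> 180
  -- iteration 4/4 --
  FD 4: (6,8) -> (2,8) [heading=180, draw]
  RT 90: heading 180 -> 90
]
Final: pos=(2,8), heading=90, 4 segment(s) drawn

Start position: (2, 8)
Final position: (2, 8)
Distance = 0; < 1e-6 -> CLOSED

Answer: yes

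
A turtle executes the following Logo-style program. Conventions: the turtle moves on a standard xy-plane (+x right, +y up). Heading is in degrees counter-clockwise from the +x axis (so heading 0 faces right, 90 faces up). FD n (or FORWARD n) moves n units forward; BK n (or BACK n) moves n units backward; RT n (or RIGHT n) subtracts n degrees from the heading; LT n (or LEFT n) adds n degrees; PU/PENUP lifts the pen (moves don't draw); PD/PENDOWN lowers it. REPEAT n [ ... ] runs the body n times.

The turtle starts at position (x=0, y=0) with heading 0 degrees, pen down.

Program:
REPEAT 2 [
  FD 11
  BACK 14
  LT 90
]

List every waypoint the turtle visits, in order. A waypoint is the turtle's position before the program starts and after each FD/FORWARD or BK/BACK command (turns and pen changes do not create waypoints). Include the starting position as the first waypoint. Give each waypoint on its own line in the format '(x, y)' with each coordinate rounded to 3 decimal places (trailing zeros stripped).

Answer: (0, 0)
(11, 0)
(-3, 0)
(-3, 11)
(-3, -3)

Derivation:
Executing turtle program step by step:
Start: pos=(0,0), heading=0, pen down
REPEAT 2 [
  -- iteration 1/2 --
  FD 11: (0,0) -> (11,0) [heading=0, draw]
  BK 14: (11,0) -> (-3,0) [heading=0, draw]
  LT 90: heading 0 -> 90
  -- iteration 2/2 --
  FD 11: (-3,0) -> (-3,11) [heading=90, draw]
  BK 14: (-3,11) -> (-3,-3) [heading=90, draw]
  LT 90: heading 90 -> 180
]
Final: pos=(-3,-3), heading=180, 4 segment(s) drawn
Waypoints (5 total):
(0, 0)
(11, 0)
(-3, 0)
(-3, 11)
(-3, -3)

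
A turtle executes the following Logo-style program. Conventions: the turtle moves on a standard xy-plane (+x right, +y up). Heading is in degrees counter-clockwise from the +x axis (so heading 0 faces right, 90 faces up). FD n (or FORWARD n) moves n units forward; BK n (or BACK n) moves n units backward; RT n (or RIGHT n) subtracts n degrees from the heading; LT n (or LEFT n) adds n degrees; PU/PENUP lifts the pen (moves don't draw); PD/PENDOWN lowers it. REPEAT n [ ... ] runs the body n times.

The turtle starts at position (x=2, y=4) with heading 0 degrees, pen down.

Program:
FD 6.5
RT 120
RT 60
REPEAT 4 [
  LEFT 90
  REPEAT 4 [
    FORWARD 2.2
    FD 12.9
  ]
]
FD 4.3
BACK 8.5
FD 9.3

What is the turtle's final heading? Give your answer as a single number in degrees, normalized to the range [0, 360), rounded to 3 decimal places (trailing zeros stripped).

Executing turtle program step by step:
Start: pos=(2,4), heading=0, pen down
FD 6.5: (2,4) -> (8.5,4) [heading=0, draw]
RT 120: heading 0 -> 240
RT 60: heading 240 -> 180
REPEAT 4 [
  -- iteration 1/4 --
  LT 90: heading 180 -> 270
  REPEAT 4 [
    -- iteration 1/4 --
    FD 2.2: (8.5,4) -> (8.5,1.8) [heading=270, draw]
    FD 12.9: (8.5,1.8) -> (8.5,-11.1) [heading=270, draw]
    -- iteration 2/4 --
    FD 2.2: (8.5,-11.1) -> (8.5,-13.3) [heading=270, draw]
    FD 12.9: (8.5,-13.3) -> (8.5,-26.2) [heading=270, draw]
    -- iteration 3/4 --
    FD 2.2: (8.5,-26.2) -> (8.5,-28.4) [heading=270, draw]
    FD 12.9: (8.5,-28.4) -> (8.5,-41.3) [heading=270, draw]
    -- iteration 4/4 --
    FD 2.2: (8.5,-41.3) -> (8.5,-43.5) [heading=270, draw]
    FD 12.9: (8.5,-43.5) -> (8.5,-56.4) [heading=270, draw]
  ]
  -- iteration 2/4 --
  LT 90: heading 270 -> 0
  REPEAT 4 [
    -- iteration 1/4 --
    FD 2.2: (8.5,-56.4) -> (10.7,-56.4) [heading=0, draw]
    FD 12.9: (10.7,-56.4) -> (23.6,-56.4) [heading=0, draw]
    -- iteration 2/4 --
    FD 2.2: (23.6,-56.4) -> (25.8,-56.4) [heading=0, draw]
    FD 12.9: (25.8,-56.4) -> (38.7,-56.4) [heading=0, draw]
    -- iteration 3/4 --
    FD 2.2: (38.7,-56.4) -> (40.9,-56.4) [heading=0, draw]
    FD 12.9: (40.9,-56.4) -> (53.8,-56.4) [heading=0, draw]
    -- iteration 4/4 --
    FD 2.2: (53.8,-56.4) -> (56,-56.4) [heading=0, draw]
    FD 12.9: (56,-56.4) -> (68.9,-56.4) [heading=0, draw]
  ]
  -- iteration 3/4 --
  LT 90: heading 0 -> 90
  REPEAT 4 [
    -- iteration 1/4 --
    FD 2.2: (68.9,-56.4) -> (68.9,-54.2) [heading=90, draw]
    FD 12.9: (68.9,-54.2) -> (68.9,-41.3) [heading=90, draw]
    -- iteration 2/4 --
    FD 2.2: (68.9,-41.3) -> (68.9,-39.1) [heading=90, draw]
    FD 12.9: (68.9,-39.1) -> (68.9,-26.2) [heading=90, draw]
    -- iteration 3/4 --
    FD 2.2: (68.9,-26.2) -> (68.9,-24) [heading=90, draw]
    FD 12.9: (68.9,-24) -> (68.9,-11.1) [heading=90, draw]
    -- iteration 4/4 --
    FD 2.2: (68.9,-11.1) -> (68.9,-8.9) [heading=90, draw]
    FD 12.9: (68.9,-8.9) -> (68.9,4) [heading=90, draw]
  ]
  -- iteration 4/4 --
  LT 90: heading 90 -> 180
  REPEAT 4 [
    -- iteration 1/4 --
    FD 2.2: (68.9,4) -> (66.7,4) [heading=180, draw]
    FD 12.9: (66.7,4) -> (53.8,4) [heading=180, draw]
    -- iteration 2/4 --
    FD 2.2: (53.8,4) -> (51.6,4) [heading=180, draw]
    FD 12.9: (51.6,4) -> (38.7,4) [heading=180, draw]
    -- iteration 3/4 --
    FD 2.2: (38.7,4) -> (36.5,4) [heading=180, draw]
    FD 12.9: (36.5,4) -> (23.6,4) [heading=180, draw]
    -- iteration 4/4 --
    FD 2.2: (23.6,4) -> (21.4,4) [heading=180, draw]
    FD 12.9: (21.4,4) -> (8.5,4) [heading=180, draw]
  ]
]
FD 4.3: (8.5,4) -> (4.2,4) [heading=180, draw]
BK 8.5: (4.2,4) -> (12.7,4) [heading=180, draw]
FD 9.3: (12.7,4) -> (3.4,4) [heading=180, draw]
Final: pos=(3.4,4), heading=180, 36 segment(s) drawn

Answer: 180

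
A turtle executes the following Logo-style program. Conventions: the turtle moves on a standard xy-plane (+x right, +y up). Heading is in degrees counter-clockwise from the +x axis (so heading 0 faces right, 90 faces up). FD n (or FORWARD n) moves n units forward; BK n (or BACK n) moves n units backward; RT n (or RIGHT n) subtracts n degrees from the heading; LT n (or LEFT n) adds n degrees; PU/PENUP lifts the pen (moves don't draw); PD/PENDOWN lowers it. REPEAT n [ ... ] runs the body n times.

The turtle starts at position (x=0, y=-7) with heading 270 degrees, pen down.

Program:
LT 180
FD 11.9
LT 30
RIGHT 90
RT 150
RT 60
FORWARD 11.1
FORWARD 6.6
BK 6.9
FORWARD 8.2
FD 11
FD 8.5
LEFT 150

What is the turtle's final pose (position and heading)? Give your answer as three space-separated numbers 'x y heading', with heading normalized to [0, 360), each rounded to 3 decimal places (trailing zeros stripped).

Executing turtle program step by step:
Start: pos=(0,-7), heading=270, pen down
LT 180: heading 270 -> 90
FD 11.9: (0,-7) -> (0,4.9) [heading=90, draw]
LT 30: heading 90 -> 120
RT 90: heading 120 -> 30
RT 150: heading 30 -> 240
RT 60: heading 240 -> 180
FD 11.1: (0,4.9) -> (-11.1,4.9) [heading=180, draw]
FD 6.6: (-11.1,4.9) -> (-17.7,4.9) [heading=180, draw]
BK 6.9: (-17.7,4.9) -> (-10.8,4.9) [heading=180, draw]
FD 8.2: (-10.8,4.9) -> (-19,4.9) [heading=180, draw]
FD 11: (-19,4.9) -> (-30,4.9) [heading=180, draw]
FD 8.5: (-30,4.9) -> (-38.5,4.9) [heading=180, draw]
LT 150: heading 180 -> 330
Final: pos=(-38.5,4.9), heading=330, 7 segment(s) drawn

Answer: -38.5 4.9 330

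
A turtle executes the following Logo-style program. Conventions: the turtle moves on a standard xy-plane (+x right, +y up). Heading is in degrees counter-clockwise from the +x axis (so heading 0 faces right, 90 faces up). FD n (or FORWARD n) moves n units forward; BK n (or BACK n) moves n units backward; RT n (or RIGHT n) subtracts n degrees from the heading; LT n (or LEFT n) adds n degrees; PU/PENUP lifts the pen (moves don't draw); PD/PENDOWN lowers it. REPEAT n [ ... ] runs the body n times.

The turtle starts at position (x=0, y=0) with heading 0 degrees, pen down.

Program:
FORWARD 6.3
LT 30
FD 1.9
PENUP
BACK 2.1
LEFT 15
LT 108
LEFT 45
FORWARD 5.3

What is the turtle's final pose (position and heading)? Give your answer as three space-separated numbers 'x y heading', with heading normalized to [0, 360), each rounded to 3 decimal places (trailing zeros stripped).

Executing turtle program step by step:
Start: pos=(0,0), heading=0, pen down
FD 6.3: (0,0) -> (6.3,0) [heading=0, draw]
LT 30: heading 0 -> 30
FD 1.9: (6.3,0) -> (7.945,0.95) [heading=30, draw]
PU: pen up
BK 2.1: (7.945,0.95) -> (6.127,-0.1) [heading=30, move]
LT 15: heading 30 -> 45
LT 108: heading 45 -> 153
LT 45: heading 153 -> 198
FD 5.3: (6.127,-0.1) -> (1.086,-1.738) [heading=198, move]
Final: pos=(1.086,-1.738), heading=198, 2 segment(s) drawn

Answer: 1.086 -1.738 198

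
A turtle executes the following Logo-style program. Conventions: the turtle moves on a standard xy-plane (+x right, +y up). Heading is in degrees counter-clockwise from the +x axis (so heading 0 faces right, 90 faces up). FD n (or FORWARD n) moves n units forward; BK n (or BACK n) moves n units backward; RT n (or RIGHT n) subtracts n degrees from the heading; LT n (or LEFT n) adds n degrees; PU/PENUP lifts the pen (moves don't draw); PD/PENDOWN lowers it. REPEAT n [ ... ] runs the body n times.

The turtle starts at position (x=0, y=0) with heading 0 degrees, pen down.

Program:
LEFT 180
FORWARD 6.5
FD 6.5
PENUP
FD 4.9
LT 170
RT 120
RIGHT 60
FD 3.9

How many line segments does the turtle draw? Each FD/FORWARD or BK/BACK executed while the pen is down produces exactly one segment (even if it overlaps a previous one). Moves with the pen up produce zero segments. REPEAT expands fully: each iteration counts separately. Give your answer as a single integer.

Executing turtle program step by step:
Start: pos=(0,0), heading=0, pen down
LT 180: heading 0 -> 180
FD 6.5: (0,0) -> (-6.5,0) [heading=180, draw]
FD 6.5: (-6.5,0) -> (-13,0) [heading=180, draw]
PU: pen up
FD 4.9: (-13,0) -> (-17.9,0) [heading=180, move]
LT 170: heading 180 -> 350
RT 120: heading 350 -> 230
RT 60: heading 230 -> 170
FD 3.9: (-17.9,0) -> (-21.741,0.677) [heading=170, move]
Final: pos=(-21.741,0.677), heading=170, 2 segment(s) drawn
Segments drawn: 2

Answer: 2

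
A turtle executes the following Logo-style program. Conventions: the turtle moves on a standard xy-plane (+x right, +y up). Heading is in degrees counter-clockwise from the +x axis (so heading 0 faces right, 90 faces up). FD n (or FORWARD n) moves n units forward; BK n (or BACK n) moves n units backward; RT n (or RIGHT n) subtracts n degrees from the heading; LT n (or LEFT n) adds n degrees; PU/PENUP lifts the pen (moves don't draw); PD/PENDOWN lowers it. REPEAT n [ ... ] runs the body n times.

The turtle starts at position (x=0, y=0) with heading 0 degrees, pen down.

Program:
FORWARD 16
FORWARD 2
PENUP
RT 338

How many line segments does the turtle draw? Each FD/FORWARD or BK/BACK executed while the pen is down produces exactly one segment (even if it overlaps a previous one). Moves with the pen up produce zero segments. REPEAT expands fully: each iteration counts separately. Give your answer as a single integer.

Answer: 2

Derivation:
Executing turtle program step by step:
Start: pos=(0,0), heading=0, pen down
FD 16: (0,0) -> (16,0) [heading=0, draw]
FD 2: (16,0) -> (18,0) [heading=0, draw]
PU: pen up
RT 338: heading 0 -> 22
Final: pos=(18,0), heading=22, 2 segment(s) drawn
Segments drawn: 2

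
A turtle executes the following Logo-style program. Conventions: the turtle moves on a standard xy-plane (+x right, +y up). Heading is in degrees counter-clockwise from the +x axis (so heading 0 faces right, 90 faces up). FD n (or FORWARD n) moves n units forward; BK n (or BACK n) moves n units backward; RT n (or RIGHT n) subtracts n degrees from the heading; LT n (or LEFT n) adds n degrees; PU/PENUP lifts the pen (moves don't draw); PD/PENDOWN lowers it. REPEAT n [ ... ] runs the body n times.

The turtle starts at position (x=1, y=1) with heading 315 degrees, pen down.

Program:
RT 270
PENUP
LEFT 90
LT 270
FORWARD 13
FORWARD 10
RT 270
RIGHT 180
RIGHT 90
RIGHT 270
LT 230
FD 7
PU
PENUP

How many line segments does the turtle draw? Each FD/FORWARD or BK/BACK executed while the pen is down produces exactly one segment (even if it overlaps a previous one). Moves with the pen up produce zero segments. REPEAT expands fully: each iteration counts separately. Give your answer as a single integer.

Executing turtle program step by step:
Start: pos=(1,1), heading=315, pen down
RT 270: heading 315 -> 45
PU: pen up
LT 90: heading 45 -> 135
LT 270: heading 135 -> 45
FD 13: (1,1) -> (10.192,10.192) [heading=45, move]
FD 10: (10.192,10.192) -> (17.263,17.263) [heading=45, move]
RT 270: heading 45 -> 135
RT 180: heading 135 -> 315
RT 90: heading 315 -> 225
RT 270: heading 225 -> 315
LT 230: heading 315 -> 185
FD 7: (17.263,17.263) -> (10.29,16.653) [heading=185, move]
PU: pen up
PU: pen up
Final: pos=(10.29,16.653), heading=185, 0 segment(s) drawn
Segments drawn: 0

Answer: 0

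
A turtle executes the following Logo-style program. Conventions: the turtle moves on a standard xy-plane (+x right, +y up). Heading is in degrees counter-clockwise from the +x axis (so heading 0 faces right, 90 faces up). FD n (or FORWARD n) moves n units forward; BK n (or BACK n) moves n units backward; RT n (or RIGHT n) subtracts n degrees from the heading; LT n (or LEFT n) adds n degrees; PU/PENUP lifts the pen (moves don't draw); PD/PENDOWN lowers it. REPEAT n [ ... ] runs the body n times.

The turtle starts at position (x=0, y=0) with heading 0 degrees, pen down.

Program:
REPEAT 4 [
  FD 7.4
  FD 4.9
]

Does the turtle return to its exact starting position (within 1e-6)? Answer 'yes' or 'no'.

Answer: no

Derivation:
Executing turtle program step by step:
Start: pos=(0,0), heading=0, pen down
REPEAT 4 [
  -- iteration 1/4 --
  FD 7.4: (0,0) -> (7.4,0) [heading=0, draw]
  FD 4.9: (7.4,0) -> (12.3,0) [heading=0, draw]
  -- iteration 2/4 --
  FD 7.4: (12.3,0) -> (19.7,0) [heading=0, draw]
  FD 4.9: (19.7,0) -> (24.6,0) [heading=0, draw]
  -- iteration 3/4 --
  FD 7.4: (24.6,0) -> (32,0) [heading=0, draw]
  FD 4.9: (32,0) -> (36.9,0) [heading=0, draw]
  -- iteration 4/4 --
  FD 7.4: (36.9,0) -> (44.3,0) [heading=0, draw]
  FD 4.9: (44.3,0) -> (49.2,0) [heading=0, draw]
]
Final: pos=(49.2,0), heading=0, 8 segment(s) drawn

Start position: (0, 0)
Final position: (49.2, 0)
Distance = 49.2; >= 1e-6 -> NOT closed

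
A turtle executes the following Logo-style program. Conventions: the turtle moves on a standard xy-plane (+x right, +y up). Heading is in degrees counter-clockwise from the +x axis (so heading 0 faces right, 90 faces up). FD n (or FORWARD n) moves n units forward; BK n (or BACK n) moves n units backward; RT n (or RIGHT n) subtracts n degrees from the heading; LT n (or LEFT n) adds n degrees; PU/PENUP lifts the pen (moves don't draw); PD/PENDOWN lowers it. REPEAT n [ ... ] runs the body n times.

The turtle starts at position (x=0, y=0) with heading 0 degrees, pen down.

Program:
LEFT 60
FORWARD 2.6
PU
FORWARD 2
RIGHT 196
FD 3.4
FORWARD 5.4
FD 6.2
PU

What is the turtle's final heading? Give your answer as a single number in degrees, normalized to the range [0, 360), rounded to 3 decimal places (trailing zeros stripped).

Answer: 224

Derivation:
Executing turtle program step by step:
Start: pos=(0,0), heading=0, pen down
LT 60: heading 0 -> 60
FD 2.6: (0,0) -> (1.3,2.252) [heading=60, draw]
PU: pen up
FD 2: (1.3,2.252) -> (2.3,3.984) [heading=60, move]
RT 196: heading 60 -> 224
FD 3.4: (2.3,3.984) -> (-0.146,1.622) [heading=224, move]
FD 5.4: (-0.146,1.622) -> (-4.03,-2.129) [heading=224, move]
FD 6.2: (-4.03,-2.129) -> (-8.49,-6.436) [heading=224, move]
PU: pen up
Final: pos=(-8.49,-6.436), heading=224, 1 segment(s) drawn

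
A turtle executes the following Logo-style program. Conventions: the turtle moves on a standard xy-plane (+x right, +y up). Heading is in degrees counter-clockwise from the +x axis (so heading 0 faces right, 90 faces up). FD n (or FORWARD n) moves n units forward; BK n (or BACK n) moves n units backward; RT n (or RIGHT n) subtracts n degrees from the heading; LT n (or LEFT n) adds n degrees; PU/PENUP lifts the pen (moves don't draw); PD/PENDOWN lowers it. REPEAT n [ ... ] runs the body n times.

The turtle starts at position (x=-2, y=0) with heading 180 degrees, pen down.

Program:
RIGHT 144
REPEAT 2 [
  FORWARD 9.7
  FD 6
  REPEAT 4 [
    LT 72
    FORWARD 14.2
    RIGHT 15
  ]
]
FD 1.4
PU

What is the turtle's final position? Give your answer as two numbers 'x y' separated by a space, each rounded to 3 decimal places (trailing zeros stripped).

Answer: -5.339 12.2

Derivation:
Executing turtle program step by step:
Start: pos=(-2,0), heading=180, pen down
RT 144: heading 180 -> 36
REPEAT 2 [
  -- iteration 1/2 --
  FD 9.7: (-2,0) -> (5.847,5.702) [heading=36, draw]
  FD 6: (5.847,5.702) -> (10.702,9.228) [heading=36, draw]
  REPEAT 4 [
    -- iteration 1/4 --
    LT 72: heading 36 -> 108
    FD 14.2: (10.702,9.228) -> (6.314,22.733) [heading=108, draw]
    RT 15: heading 108 -> 93
    -- iteration 2/4 --
    LT 72: heading 93 -> 165
    FD 14.2: (6.314,22.733) -> (-7.403,26.408) [heading=165, draw]
    RT 15: heading 165 -> 150
    -- iteration 3/4 --
    LT 72: heading 150 -> 222
    FD 14.2: (-7.403,26.408) -> (-17.955,16.907) [heading=222, draw]
    RT 15: heading 222 -> 207
    -- iteration 4/4 --
    LT 72: heading 207 -> 279
    FD 14.2: (-17.955,16.907) -> (-15.734,2.882) [heading=279, draw]
    RT 15: heading 279 -> 264
  ]
  -- iteration 2/2 --
  FD 9.7: (-15.734,2.882) -> (-16.748,-6.765) [heading=264, draw]
  FD 6: (-16.748,-6.765) -> (-17.375,-12.732) [heading=264, draw]
  REPEAT 4 [
    -- iteration 1/4 --
    LT 72: heading 264 -> 336
    FD 14.2: (-17.375,-12.732) -> (-4.403,-18.508) [heading=336, draw]
    RT 15: heading 336 -> 321
    -- iteration 2/4 --
    LT 72: heading 321 -> 33
    FD 14.2: (-4.403,-18.508) -> (7.506,-10.774) [heading=33, draw]
    RT 15: heading 33 -> 18
    -- iteration 3/4 --
    LT 72: heading 18 -> 90
    FD 14.2: (7.506,-10.774) -> (7.506,3.426) [heading=90, draw]
    RT 15: heading 90 -> 75
    -- iteration 4/4 --
    LT 72: heading 75 -> 147
    FD 14.2: (7.506,3.426) -> (-4.403,11.16) [heading=147, draw]
    RT 15: heading 147 -> 132
  ]
]
FD 1.4: (-4.403,11.16) -> (-5.339,12.2) [heading=132, draw]
PU: pen up
Final: pos=(-5.339,12.2), heading=132, 13 segment(s) drawn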